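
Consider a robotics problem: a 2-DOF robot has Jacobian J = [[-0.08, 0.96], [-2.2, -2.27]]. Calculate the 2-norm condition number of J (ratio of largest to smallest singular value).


JJ^T eigenvalues: trace(JJ^T) = 10.9209, det(JJ^T) = det(J)^2 = 5.26060096
s_max^2 = (10.9209 + sqrt(98.22365297))/2 = 10.41584234
s_min^2 = (10.9209 - sqrt(98.22365297))/2 = 0.50505766
kappa = s_max/s_min = sqrt(10.41584234/0.50505766) = 4.5413

4.5413


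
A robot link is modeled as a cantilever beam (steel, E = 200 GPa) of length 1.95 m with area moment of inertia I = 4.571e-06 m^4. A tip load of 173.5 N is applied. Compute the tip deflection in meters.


delta = F*L^3/(3*E*I) = 173.5*1.95^3/(3*2.000e+11*4.571e-06)
      = 1286.4808125/2742600 = 4.6907e-04

4.6907e-04 m


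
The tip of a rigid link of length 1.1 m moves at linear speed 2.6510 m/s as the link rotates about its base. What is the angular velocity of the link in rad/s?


omega = v / L = 2.6510 / 1.1 = 2.4100

2.4100 rad/s


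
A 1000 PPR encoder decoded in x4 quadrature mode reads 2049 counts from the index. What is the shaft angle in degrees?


angle = counts * 360 / (PPR*4) = 2049 * 360 / 4000 = 184.4100

184.4100 degrees


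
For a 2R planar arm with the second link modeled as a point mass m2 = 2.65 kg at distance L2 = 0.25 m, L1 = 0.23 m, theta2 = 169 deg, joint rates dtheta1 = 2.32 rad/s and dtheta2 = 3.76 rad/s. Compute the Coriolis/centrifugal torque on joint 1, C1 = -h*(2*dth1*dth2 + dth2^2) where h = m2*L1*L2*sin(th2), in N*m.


h = m2*L1*L2*sin(th2) = 2.65*0.23*0.25*sin(169 deg) = 0.029075
C1 = -h*(2*2.32*3.76 + 3.76^2) = -0.029075*31.5840 = -0.9183

-0.9183 N*m


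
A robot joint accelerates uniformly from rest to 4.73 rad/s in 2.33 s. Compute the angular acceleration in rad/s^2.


alpha = delta_omega / t = 4.73 / 2.33 = 2.0300

2.0300 rad/s^2


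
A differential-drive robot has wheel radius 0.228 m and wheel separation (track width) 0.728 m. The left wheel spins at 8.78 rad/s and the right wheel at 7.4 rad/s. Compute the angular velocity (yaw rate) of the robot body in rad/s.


omega = r*(wR - wL)/L = 0.228*(7.4 - (8.78))/0.728 = -0.4322

-0.4322 rad/s


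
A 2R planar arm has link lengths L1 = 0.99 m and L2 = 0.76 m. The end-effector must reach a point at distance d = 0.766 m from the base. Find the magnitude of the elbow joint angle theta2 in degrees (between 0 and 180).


cos(th2) = (d^2 - L1^2 - L2^2)/(2*L1*L2) = (0.766^2 - 0.99^2 - 0.76^2)/(2*0.99*0.76) = -0.64523126
th2 = acos(-0.64523126) = 130.1830 deg

130.1830 degrees


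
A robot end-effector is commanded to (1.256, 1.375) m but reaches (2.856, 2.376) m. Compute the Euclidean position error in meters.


dx = 2.856 - (1.256) = 1.6000, dy = 2.376 - (1.375) = 1.0010
err = sqrt(2.560000 + 1.002001) = 1.8873

1.8873 m


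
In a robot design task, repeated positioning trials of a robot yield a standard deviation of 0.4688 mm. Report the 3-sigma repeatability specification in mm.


repeatability = 3*sigma = 3*0.4688 = 1.4064

1.4064 mm


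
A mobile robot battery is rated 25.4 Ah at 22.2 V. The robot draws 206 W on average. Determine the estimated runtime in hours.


E = 25.4*22.2 = 563.8800 Wh
t = E/P = 563.8800/206 = 2.7373

2.7373 hours


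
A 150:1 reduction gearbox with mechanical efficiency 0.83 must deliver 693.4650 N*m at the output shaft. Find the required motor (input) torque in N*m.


tau_in = tau_out / (N * eta) = 693.4650 / (150 * 0.83) = 5.5700

5.5700 N*m


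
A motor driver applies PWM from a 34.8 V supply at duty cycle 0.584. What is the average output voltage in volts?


V_avg = V_supply * D = 34.8*0.584 = 20.3232

20.3232 V


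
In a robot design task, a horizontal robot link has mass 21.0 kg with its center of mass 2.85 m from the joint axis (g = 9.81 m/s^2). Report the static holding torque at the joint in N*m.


tau = m*g*L = 21.0 * 9.81 * 2.85 = 587.1285

587.1285 N*m


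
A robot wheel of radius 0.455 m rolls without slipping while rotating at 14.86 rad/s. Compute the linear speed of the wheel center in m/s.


v = omega * r = 14.86 * 0.455 = 6.7613

6.7613 m/s


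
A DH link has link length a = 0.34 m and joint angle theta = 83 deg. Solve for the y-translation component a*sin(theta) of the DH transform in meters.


a*sin(theta) = 0.34*sin(83 deg) = 0.3375

0.3375 m


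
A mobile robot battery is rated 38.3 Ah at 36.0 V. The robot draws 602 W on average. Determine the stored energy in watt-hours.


E = capacity * V = 38.3*36.0 = 1378.8000

1378.8000 Wh


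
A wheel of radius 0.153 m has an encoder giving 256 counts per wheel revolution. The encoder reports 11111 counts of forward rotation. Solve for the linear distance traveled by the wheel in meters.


revs = 11111/256 = 43.402344
d = revs * 2*pi*r = 43.402344 * 2*pi*0.153 = 41.7239

41.7239 m


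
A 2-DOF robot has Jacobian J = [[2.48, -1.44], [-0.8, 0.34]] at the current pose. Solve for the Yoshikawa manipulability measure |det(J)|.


det(J) = 2.48*0.34 - (-1.44)*(-0.8) = -0.3088
|det(J)| = 0.3088

0.3088


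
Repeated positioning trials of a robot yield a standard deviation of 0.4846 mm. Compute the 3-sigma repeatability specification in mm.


repeatability = 3*sigma = 3*0.4846 = 1.4538

1.4538 mm


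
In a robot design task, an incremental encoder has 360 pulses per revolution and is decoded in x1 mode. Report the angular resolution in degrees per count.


resolution = 360 / (PPR * 1) = 360 / 360 = 1.0000

1.0000 degrees


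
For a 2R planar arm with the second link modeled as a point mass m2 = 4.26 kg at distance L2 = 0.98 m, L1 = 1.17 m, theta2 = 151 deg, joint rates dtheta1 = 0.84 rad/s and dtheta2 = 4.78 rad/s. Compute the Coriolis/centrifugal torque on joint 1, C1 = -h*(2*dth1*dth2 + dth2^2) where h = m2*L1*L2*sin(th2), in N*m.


h = m2*L1*L2*sin(th2) = 4.26*1.17*0.98*sin(151 deg) = 2.368060
C1 = -h*(2*0.84*4.78 + 4.78^2) = -2.368060*30.8788 = -73.1229

-73.1229 N*m


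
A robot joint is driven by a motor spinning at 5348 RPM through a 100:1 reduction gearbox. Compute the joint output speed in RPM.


omega_joint = omega_motor / N = 5348 / 100 = 53.4800

53.4800 RPM


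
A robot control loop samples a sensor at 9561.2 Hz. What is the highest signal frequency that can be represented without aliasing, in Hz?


f_max = f_s/2 = 9561.2/2 = 4780.6000

4780.6000 Hz


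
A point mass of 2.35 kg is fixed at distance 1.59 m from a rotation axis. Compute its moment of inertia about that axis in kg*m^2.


I = m*r^2 = 2.35*1.59^2 = 5.9410

5.9410 kg*m^2


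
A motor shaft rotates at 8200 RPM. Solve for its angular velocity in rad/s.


omega = 8200 * 2*pi/60 = 858.7020

858.7020 rad/s


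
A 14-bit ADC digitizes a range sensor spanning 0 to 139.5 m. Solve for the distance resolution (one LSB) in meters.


res = range / 2^n = 139.5/2^14 = 139.5/16384 = 0.0085

0.0085 m


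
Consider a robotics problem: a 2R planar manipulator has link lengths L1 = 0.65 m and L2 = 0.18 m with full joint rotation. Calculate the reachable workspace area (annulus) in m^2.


r_max = L1 + L2 = 0.8300, r_min = |L1 - L2| = 0.4700
A = pi*(r_max^2 - r_min^2) = pi*(0.6889 - 0.2209) = 1.4703

1.4703 m^2


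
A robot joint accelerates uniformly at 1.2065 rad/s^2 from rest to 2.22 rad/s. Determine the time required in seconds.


t = delta_omega / alpha = 2.22 / 1.2065 = 1.8400

1.8400 s


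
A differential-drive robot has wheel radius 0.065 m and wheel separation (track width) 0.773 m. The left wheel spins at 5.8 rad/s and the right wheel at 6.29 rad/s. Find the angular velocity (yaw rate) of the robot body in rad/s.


omega = r*(wR - wL)/L = 0.065*(6.29 - (5.8))/0.773 = 0.0412

0.0412 rad/s


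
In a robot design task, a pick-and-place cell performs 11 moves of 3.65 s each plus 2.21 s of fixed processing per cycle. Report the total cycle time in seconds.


T = 11*3.65 + 2.21 = 42.3600

42.3600 s


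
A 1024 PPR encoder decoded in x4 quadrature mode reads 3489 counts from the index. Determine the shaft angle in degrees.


angle = counts * 360 / (PPR*4) = 3489 * 360 / 4096 = 306.6504

306.6504 degrees


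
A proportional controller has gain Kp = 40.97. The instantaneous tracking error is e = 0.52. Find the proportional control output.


u_P = Kp * e = 40.97 * 0.52 = 21.3044

21.3044


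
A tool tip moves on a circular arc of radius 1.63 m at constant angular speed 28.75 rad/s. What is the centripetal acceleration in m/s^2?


a_c = omega^2 * r = 28.75^2 * 1.63 = 1347.2969

1347.2969 m/s^2


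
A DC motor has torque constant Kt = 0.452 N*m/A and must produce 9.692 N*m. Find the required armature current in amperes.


I = tau / Kt = 9.692/0.452 = 21.4425

21.4425 A


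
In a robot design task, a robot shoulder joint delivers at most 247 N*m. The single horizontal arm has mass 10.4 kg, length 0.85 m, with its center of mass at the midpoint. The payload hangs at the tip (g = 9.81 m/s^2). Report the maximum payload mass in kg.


tau_arm = m_arm*g*(L/2) = 10.4*9.81*0.85/2 = 43.3602 N*m
tau_payload = tau_max - tau_arm = 247 - 43.3602 = 203.6398
m_payload = tau_payload / (g*L) = 203.6398 / (9.81*0.85) = 24.4216

24.4216 kg


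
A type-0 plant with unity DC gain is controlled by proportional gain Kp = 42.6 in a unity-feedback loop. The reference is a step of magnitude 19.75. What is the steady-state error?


e_ss = R/(1 + Kp) = 19.75/(1 + 42.6) = 19.75/43.6000 = 0.4530

0.4530


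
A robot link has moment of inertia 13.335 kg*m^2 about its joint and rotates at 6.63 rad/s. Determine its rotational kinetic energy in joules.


KE = (1/2)*I*omega^2 = 0.5*13.335*6.63^2 = 293.0826

293.0826 J


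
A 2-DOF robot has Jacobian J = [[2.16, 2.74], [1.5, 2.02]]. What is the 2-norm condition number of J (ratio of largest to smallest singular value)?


JJ^T eigenvalues: trace(JJ^T) = 18.5036, det(JJ^T) = det(J)^2 = 0.06411024
s_max^2 = (18.5036 + sqrt(342.12677200))/2 = 18.50013461
s_min^2 = (18.5036 - sqrt(342.12677200))/2 = 0.00346539
kappa = s_max/s_min = sqrt(18.50013461/0.00346539) = 73.0653

73.0653


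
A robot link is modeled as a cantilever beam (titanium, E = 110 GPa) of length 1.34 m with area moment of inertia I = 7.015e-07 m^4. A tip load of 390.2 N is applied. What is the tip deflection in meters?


delta = F*L^3/(3*E*I) = 390.2*1.34^3/(3*1.100e+11*7.015e-07)
      = 938.8617808/231495 = 0.0041

0.0041 m


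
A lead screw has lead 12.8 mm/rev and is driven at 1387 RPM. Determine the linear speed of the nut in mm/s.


v = lead * (RPM/60) = 12.8*1387/60 = 295.8933

295.8933 mm/s


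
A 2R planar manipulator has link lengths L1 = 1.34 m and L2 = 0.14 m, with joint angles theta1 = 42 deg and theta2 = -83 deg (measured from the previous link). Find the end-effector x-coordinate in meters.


x = L1*cos(th1) + L2*cos(th1+th2) = 1.34*cos(42 deg) + 0.14*cos(-41 deg) = 1.1015

1.1015 m


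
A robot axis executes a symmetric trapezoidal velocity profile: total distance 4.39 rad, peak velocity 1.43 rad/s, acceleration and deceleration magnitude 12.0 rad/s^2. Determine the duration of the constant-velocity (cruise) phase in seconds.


t_acc = v/a = 0.119167 s, d_acc = v^2/(2a) = 0.085204 rad each
d_cruise = 4.39 - 2*0.085204 = 4.219592 rad
t_cruise = d_cruise/v = 4.219592/1.43 = 2.9508

2.9508 s


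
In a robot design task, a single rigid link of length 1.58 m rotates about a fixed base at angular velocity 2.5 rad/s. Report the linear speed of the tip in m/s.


v = L*omega = 1.58 * 2.5 = 3.9500

3.9500 m/s


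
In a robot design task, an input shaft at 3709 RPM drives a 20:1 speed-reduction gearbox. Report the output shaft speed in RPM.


omega_out = omega_in / N = 3709 / 20 = 185.4500

185.4500 RPM


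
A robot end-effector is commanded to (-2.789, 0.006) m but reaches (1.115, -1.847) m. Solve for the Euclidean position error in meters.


dx = 1.115 - (-2.789) = 3.9040, dy = -1.847 - (0.006) = -1.8530
err = sqrt(15.241216 + 3.433609) = 4.3214

4.3214 m


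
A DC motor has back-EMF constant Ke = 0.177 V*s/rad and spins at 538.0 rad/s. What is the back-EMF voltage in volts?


V_emf = Ke * omega = 0.177*538.0 = 95.2260

95.2260 V


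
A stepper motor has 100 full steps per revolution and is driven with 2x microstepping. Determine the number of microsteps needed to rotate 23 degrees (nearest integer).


step_size = 360/(100*2) = 360/200 = 1.800000 deg
n = 23/(360/200) = 23*200/360 = 12.7778 -> 13

13 steps


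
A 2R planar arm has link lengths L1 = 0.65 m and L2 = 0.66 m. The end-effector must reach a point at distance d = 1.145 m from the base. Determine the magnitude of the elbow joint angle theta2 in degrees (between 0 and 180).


cos(th2) = (d^2 - L1^2 - L2^2)/(2*L1*L2) = (1.145^2 - 0.65^2 - 0.66^2)/(2*0.65*0.66) = 0.52788462
th2 = acos(0.52788462) = 58.1374 deg

58.1374 degrees


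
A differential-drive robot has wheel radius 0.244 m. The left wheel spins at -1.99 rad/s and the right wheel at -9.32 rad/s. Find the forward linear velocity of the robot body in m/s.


v = r*(wR + wL)/2 = 0.244*(-9.32 + -1.99)/2 = -1.3798

-1.3798 m/s


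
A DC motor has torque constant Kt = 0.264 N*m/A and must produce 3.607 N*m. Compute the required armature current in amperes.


I = tau / Kt = 3.607/0.264 = 13.6629

13.6629 A


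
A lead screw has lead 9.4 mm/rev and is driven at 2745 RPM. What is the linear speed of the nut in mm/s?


v = lead * (RPM/60) = 9.4*2745/60 = 430.0500

430.0500 mm/s


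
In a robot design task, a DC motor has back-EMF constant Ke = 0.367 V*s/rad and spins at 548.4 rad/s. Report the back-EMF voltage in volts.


V_emf = Ke * omega = 0.367*548.4 = 201.2628

201.2628 V


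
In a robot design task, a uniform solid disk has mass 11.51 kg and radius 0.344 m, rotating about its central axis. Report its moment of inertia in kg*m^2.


I = (1/2)*m*R^2 = 0.5*11.51*0.344^2 = 0.6810

0.6810 kg*m^2


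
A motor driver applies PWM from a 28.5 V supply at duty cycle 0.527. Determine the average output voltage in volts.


V_avg = V_supply * D = 28.5*0.527 = 15.0195

15.0195 V


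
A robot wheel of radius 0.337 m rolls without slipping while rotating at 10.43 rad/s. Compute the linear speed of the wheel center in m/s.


v = omega * r = 10.43 * 0.337 = 3.5149

3.5149 m/s


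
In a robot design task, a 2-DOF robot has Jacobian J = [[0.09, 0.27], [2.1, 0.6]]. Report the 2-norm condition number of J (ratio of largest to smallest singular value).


JJ^T eigenvalues: trace(JJ^T) = 4.8510, det(JJ^T) = det(J)^2 = 0.26316900
s_max^2 = (4.8510 + sqrt(22.47952500))/2 = 4.79612887
s_min^2 = (4.8510 - sqrt(22.47952500))/2 = 0.05487113
kappa = s_max/s_min = sqrt(4.79612887/0.05487113) = 9.3492

9.3492


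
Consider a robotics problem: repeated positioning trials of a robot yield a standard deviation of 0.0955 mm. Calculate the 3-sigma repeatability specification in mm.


repeatability = 3*sigma = 3*0.0955 = 0.2865

0.2865 mm


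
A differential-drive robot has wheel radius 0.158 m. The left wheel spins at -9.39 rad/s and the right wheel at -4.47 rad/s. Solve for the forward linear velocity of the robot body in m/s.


v = r*(wR + wL)/2 = 0.158*(-4.47 + -9.39)/2 = -1.0949

-1.0949 m/s


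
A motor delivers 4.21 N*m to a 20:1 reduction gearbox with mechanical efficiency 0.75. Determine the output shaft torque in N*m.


tau_out = tau_in * N * eta = 4.21 * 20 * 0.75 = 63.1500

63.1500 N*m


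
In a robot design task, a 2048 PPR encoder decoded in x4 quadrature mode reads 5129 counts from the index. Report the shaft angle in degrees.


angle = counts * 360 / (PPR*4) = 5129 * 360 / 8192 = 225.3955

225.3955 degrees


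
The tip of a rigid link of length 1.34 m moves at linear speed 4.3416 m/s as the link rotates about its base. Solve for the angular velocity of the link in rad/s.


omega = v / L = 4.3416 / 1.34 = 3.2400

3.2400 rad/s


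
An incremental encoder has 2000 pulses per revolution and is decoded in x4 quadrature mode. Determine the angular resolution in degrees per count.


resolution = 360 / (PPR * 4) = 360 / 8000 = 0.0450

0.0450 degrees


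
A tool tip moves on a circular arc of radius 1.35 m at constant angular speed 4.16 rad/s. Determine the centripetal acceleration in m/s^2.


a_c = omega^2 * r = 4.16^2 * 1.35 = 23.3626

23.3626 m/s^2


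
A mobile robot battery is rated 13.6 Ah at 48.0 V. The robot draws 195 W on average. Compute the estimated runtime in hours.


E = 13.6*48.0 = 652.8000 Wh
t = E/P = 652.8000/195 = 3.3477

3.3477 hours


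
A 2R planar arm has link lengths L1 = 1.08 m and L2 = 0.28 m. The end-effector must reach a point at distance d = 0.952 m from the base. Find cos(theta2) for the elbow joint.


cos(th2) = (d^2 - L1^2 - L2^2)/(2*L1*L2) = (0.952^2 - 1.08^2 - 0.28^2)/(2*1.08*0.28) = -0.5597

-0.5597


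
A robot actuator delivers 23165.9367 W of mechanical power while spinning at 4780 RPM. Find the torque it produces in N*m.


omega = 4780 * 2*pi/60 = 500.560429 rad/s
tau = P / omega = 23165.9367 / 500.560429 = 46.2800

46.2800 N*m


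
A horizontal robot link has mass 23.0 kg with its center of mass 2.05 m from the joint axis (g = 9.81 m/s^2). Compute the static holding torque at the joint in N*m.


tau = m*g*L = 23.0 * 9.81 * 2.05 = 462.5415

462.5415 N*m


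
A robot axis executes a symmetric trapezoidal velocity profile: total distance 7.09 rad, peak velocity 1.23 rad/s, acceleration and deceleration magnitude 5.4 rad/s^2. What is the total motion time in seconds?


t_acc = v/a = 1.23/5.4 = 0.227778 s
d_acc = v^2/(2a) = 0.140083 rad (each ramp)
d_cruise = 7.09 - 2*0.140083 = 6.809834 rad
t_cruise = 6.809834/1.23 = 5.536450 s
t_total = 2*0.227778 + 5.536450 = 5.9920

5.9920 s


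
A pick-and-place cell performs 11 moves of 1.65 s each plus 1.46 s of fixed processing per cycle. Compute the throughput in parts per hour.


T_cycle = 11*1.65 + 1.46 = 19.6100 s
rate = 3600/T = 183.5798

183.5798 parts/hour


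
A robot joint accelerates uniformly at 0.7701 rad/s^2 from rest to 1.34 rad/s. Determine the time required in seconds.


t = delta_omega / alpha = 1.34 / 0.7701 = 1.7400

1.7400 s


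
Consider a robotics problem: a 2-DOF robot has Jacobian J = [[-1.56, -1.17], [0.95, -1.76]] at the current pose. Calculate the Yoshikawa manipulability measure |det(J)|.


det(J) = -1.56*-1.76 - (-1.17)*(0.95) = 3.8571
|det(J)| = 3.8571

3.8571


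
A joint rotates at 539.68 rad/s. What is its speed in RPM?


RPM = 539.68 * 60/(2*pi) = 5153.5644

5153.5644 RPM


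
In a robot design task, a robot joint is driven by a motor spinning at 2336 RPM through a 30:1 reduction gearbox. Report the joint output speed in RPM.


omega_joint = omega_motor / N = 2336 / 30 = 77.8667

77.8667 RPM


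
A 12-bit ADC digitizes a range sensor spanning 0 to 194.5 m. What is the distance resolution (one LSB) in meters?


res = range / 2^n = 194.5/2^12 = 194.5/4096 = 0.0475

0.0475 m


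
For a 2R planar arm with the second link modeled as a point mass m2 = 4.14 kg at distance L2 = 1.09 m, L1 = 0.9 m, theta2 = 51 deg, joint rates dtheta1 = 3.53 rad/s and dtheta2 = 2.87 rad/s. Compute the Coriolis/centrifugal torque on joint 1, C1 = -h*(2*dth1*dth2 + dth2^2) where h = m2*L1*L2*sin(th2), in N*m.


h = m2*L1*L2*sin(th2) = 4.14*0.9*1.09*sin(51 deg) = 3.156254
C1 = -h*(2*3.53*2.87 + 2.87^2) = -3.156254*28.4991 = -89.9504

-89.9504 N*m


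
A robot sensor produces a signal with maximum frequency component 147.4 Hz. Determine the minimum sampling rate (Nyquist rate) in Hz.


f_s,min = 2*f_max = 2*147.4 = 294.8000

294.8000 Hz


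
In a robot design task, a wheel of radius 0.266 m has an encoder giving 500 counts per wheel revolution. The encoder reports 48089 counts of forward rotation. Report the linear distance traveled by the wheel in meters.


revs = 48089/500 = 96.178000
d = revs * 2*pi*r = 96.178000 * 2*pi*0.266 = 160.7449

160.7449 m


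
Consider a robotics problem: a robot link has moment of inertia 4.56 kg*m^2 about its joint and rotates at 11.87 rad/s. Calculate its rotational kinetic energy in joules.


KE = (1/2)*I*omega^2 = 0.5*4.56*11.87^2 = 321.2449

321.2449 J


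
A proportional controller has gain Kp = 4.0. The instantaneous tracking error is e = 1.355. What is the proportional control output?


u_P = Kp * e = 4.0 * 1.355 = 5.4200

5.4200


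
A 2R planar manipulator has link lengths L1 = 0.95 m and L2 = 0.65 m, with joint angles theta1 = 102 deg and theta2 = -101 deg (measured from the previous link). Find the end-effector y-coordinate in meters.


y = L1*sin(th1) + L2*sin(th1+th2) = 0.95*sin(102 deg) + 0.65*sin(1 deg) = 0.9406

0.9406 m


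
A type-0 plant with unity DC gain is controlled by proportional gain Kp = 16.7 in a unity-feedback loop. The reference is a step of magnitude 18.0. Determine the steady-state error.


e_ss = R/(1 + Kp) = 18.0/(1 + 16.7) = 18.0/17.7000 = 1.0169

1.0169


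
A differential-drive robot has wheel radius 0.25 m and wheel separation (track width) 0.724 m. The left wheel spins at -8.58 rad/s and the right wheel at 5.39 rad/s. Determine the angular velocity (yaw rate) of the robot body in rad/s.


omega = r*(wR - wL)/L = 0.25*(5.39 - (-8.58))/0.724 = 4.8239

4.8239 rad/s


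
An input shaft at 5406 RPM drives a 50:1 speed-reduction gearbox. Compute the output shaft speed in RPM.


omega_out = omega_in / N = 5406 / 50 = 108.1200

108.1200 RPM


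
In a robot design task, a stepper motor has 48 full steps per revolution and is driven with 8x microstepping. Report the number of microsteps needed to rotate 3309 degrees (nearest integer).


step_size = 360/(48*8) = 360/384 = 0.937500 deg
n = 3309/(360/384) = 3309*384/360 = 3529.6000 -> 3530

3530 steps


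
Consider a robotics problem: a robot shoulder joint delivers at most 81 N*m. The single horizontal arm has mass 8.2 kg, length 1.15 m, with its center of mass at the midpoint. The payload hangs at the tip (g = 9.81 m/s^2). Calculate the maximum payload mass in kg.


tau_arm = m_arm*g*(L/2) = 8.2*9.81*1.15/2 = 46.2541 N*m
tau_payload = tau_max - tau_arm = 81 - 46.2541 = 34.7459
m_payload = tau_payload / (g*L) = 34.7459 / (9.81*1.15) = 3.0799

3.0799 kg


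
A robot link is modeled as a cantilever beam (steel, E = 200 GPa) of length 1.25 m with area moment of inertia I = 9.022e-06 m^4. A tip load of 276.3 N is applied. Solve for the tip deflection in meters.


delta = F*L^3/(3*E*I) = 276.3*1.25^3/(3*2.000e+11*9.022e-06)
      = 539.6484375/5413200 = 9.9691e-05

9.9691e-05 m


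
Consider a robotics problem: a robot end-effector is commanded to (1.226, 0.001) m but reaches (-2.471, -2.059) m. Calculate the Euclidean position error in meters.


dx = -2.471 - (1.226) = -3.6970, dy = -2.059 - (0.001) = -2.0600
err = sqrt(13.667809 + 4.243600) = 4.2322

4.2322 m


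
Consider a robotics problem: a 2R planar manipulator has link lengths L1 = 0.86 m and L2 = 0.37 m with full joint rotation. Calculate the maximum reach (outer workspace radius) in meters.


r_max = L1 + L2 = 0.86 + 0.37 = 1.2300

1.2300 m


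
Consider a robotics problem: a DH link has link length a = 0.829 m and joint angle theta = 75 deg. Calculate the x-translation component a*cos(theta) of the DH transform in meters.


a*cos(theta) = 0.829*cos(75 deg) = 0.2146

0.2146 m


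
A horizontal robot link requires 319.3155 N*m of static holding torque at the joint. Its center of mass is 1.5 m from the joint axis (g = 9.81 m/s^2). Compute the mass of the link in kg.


m = tau / (g*L) = 319.3155 / (9.81 * 1.5) = 21.7000

21.7000 kg


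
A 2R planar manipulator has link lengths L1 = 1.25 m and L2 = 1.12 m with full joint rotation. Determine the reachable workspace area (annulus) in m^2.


r_max = L1 + L2 = 2.3700, r_min = |L1 - L2| = 0.1300
A = pi*(r_max^2 - r_min^2) = pi*(5.6169 - 0.0169) = 17.5929

17.5929 m^2


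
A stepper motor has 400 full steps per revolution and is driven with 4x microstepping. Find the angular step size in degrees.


step = 360/(400*4) = 360/1600 = 0.2250

0.2250 degrees


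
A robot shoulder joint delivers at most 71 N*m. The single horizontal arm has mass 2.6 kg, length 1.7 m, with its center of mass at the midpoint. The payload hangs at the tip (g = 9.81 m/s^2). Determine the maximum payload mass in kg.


tau_arm = m_arm*g*(L/2) = 2.6*9.81*1.7/2 = 21.6801 N*m
tau_payload = tau_max - tau_arm = 71 - 21.6801 = 49.3199
m_payload = tau_payload / (g*L) = 49.3199 / (9.81*1.7) = 2.9574

2.9574 kg


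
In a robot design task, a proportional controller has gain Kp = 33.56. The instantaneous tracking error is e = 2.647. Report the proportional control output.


u_P = Kp * e = 33.56 * 2.647 = 88.8333

88.8333


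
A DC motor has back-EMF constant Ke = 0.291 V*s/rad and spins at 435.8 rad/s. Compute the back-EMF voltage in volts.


V_emf = Ke * omega = 0.291*435.8 = 126.8178

126.8178 V


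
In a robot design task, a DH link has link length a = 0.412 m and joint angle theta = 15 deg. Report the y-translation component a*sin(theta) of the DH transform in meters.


a*sin(theta) = 0.412*sin(15 deg) = 0.1066

0.1066 m


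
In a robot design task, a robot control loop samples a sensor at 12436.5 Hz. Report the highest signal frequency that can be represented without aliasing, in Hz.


f_max = f_s/2 = 12436.5/2 = 6218.2500

6218.2500 Hz


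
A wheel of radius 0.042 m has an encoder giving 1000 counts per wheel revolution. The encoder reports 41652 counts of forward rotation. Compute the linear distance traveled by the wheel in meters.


revs = 41652/1000 = 41.652000
d = revs * 2*pi*r = 41.652000 * 2*pi*0.042 = 10.9917

10.9917 m


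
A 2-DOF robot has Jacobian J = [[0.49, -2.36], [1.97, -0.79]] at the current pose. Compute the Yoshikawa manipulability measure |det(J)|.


det(J) = 0.49*-0.79 - (-2.36)*(1.97) = 4.2621
|det(J)| = 4.2621

4.2621


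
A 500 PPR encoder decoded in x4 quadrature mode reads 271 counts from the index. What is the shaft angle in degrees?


angle = counts * 360 / (PPR*4) = 271 * 360 / 2000 = 48.7800

48.7800 degrees


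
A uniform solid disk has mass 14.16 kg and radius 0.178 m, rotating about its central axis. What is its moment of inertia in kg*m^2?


I = (1/2)*m*R^2 = 0.5*14.16*0.178^2 = 0.2243

0.2243 kg*m^2


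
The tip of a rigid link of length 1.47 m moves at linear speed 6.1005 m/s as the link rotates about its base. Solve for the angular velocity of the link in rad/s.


omega = v / L = 6.1005 / 1.47 = 4.1500

4.1500 rad/s


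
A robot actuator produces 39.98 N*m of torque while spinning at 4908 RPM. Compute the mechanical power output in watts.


omega = 4908 * 2*pi/60 = 513.964558 rad/s
P = tau * omega = 39.98 * 513.964558 = 20548.3030

20548.3030 W


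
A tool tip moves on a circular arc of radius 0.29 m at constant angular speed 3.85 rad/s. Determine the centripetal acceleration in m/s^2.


a_c = omega^2 * r = 3.85^2 * 0.29 = 4.2985

4.2985 m/s^2


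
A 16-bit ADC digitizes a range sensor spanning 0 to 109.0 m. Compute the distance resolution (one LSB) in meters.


res = range / 2^n = 109.0/2^16 = 109.0/65536 = 0.0017

0.0017 m


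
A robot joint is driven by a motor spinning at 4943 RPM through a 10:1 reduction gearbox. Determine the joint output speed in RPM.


omega_joint = omega_motor / N = 4943 / 10 = 494.3000

494.3000 RPM


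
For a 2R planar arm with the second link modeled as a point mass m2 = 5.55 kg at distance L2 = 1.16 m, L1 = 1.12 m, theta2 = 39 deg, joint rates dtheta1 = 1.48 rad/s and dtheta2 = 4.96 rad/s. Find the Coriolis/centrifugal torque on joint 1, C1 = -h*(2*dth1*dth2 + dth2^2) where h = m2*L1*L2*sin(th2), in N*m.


h = m2*L1*L2*sin(th2) = 5.55*1.12*1.16*sin(39 deg) = 4.537752
C1 = -h*(2*1.48*4.96 + 4.96^2) = -4.537752*39.2832 = -178.2574

-178.2574 N*m


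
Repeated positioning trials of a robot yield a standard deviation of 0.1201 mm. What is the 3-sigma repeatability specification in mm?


repeatability = 3*sigma = 3*0.1201 = 0.3603

0.3603 mm


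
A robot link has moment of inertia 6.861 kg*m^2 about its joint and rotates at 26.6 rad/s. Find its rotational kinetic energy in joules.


KE = (1/2)*I*omega^2 = 0.5*6.861*26.6^2 = 2427.2846

2427.2846 J


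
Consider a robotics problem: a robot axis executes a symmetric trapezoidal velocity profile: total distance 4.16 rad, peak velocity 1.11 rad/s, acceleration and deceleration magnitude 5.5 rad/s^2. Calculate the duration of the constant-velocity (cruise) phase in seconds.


t_acc = v/a = 0.201818 s, d_acc = v^2/(2a) = 0.112009 rad each
d_cruise = 4.16 - 2*0.112009 = 3.935982 rad
t_cruise = d_cruise/v = 3.935982/1.11 = 3.5459

3.5459 s


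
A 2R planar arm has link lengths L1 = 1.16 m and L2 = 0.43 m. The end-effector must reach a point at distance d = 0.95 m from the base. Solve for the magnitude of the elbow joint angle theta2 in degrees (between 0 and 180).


cos(th2) = (d^2 - L1^2 - L2^2)/(2*L1*L2) = (0.95^2 - 1.16^2 - 0.43^2)/(2*1.16*0.43) = -0.62951083
th2 = acos(-0.62951083) = 129.0140 deg

129.0140 degrees


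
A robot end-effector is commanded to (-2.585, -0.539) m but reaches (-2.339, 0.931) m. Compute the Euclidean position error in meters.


dx = -2.339 - (-2.585) = 0.2460, dy = 0.931 - (-0.539) = 1.4700
err = sqrt(0.060516 + 2.160900) = 1.4904

1.4904 m


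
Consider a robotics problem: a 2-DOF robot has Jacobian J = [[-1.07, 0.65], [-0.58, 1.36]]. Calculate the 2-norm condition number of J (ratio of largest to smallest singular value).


JJ^T eigenvalues: trace(JJ^T) = 3.7534, det(JJ^T) = det(J)^2 = 1.16251524
s_max^2 = (3.7534 + sqrt(9.43795060))/2 = 3.41276238
s_min^2 = (3.7534 - sqrt(9.43795060))/2 = 0.34063762
kappa = s_max/s_min = sqrt(3.41276238/0.34063762) = 3.1652

3.1652


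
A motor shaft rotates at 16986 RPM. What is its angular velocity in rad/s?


omega = 16986 * 2*pi/60 = 1778.7698

1778.7698 rad/s


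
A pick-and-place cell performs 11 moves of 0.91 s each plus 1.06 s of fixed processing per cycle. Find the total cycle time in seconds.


T = 11*0.91 + 1.06 = 11.0700

11.0700 s


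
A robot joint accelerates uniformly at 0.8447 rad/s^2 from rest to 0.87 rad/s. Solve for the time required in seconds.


t = delta_omega / alpha = 0.87 / 0.8447 = 1.0300

1.0300 s


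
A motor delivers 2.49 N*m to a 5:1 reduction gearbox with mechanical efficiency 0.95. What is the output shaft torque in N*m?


tau_out = tau_in * N * eta = 2.49 * 5 * 0.95 = 11.8275

11.8275 N*m


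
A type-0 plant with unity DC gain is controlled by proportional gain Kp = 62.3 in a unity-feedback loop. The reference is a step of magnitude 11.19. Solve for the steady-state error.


e_ss = R/(1 + Kp) = 11.19/(1 + 62.3) = 11.19/63.3000 = 0.1768

0.1768


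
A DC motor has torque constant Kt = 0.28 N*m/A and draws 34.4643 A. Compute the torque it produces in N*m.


tau = Kt * I = 0.28*34.4643 = 9.6500

9.6500 N*m


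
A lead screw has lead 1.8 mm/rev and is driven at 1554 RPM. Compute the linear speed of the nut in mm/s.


v = lead * (RPM/60) = 1.8*1554/60 = 46.6200

46.6200 mm/s


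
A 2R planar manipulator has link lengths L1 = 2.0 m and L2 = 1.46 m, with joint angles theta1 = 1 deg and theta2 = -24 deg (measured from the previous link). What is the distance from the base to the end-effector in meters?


x = L1*cos(th1) + L2*cos(th1+th2) = 3.343632
y = L1*sin(th1) + L2*sin(th1+th2) = -0.535563
d = sqrt(x^2 + y^2) = sqrt(11.179875 + 0.286828) = 3.3863

3.3863 m


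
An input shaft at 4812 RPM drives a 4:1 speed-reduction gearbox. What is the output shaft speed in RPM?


omega_out = omega_in / N = 4812 / 4 = 1203.0000

1203.0000 RPM


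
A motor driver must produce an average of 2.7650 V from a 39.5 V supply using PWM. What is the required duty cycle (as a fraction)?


D = V_avg/V_supply = 2.7650/39.5 = 0.0700

0.0700


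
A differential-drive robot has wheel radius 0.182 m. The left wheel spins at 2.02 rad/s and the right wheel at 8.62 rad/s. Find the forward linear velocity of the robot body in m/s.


v = r*(wR + wL)/2 = 0.182*(8.62 + 2.02)/2 = 0.9682

0.9682 m/s


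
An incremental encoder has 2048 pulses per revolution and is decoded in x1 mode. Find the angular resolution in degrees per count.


resolution = 360 / (PPR * 1) = 360 / 2048 = 0.1758

0.1758 degrees


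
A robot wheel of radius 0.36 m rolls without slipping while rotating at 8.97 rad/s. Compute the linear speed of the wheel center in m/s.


v = omega * r = 8.97 * 0.36 = 3.2292

3.2292 m/s


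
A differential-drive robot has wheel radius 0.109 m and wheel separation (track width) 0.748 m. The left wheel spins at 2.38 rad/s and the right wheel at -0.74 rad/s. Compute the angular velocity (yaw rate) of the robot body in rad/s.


omega = r*(wR - wL)/L = 0.109*(-0.74 - (2.38))/0.748 = -0.4547

-0.4547 rad/s


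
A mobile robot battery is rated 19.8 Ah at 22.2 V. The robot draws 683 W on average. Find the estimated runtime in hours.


E = 19.8*22.2 = 439.5600 Wh
t = E/P = 439.5600/683 = 0.6436

0.6436 hours


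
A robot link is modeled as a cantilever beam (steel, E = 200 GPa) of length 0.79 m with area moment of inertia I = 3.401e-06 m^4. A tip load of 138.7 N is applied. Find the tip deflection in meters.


delta = F*L^3/(3*E*I) = 138.7*0.79^3/(3*2.000e+11*3.401e-06)
      = 68.3845093/2040600 = 3.3512e-05

3.3512e-05 m


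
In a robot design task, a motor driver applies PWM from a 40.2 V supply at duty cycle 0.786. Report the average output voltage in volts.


V_avg = V_supply * D = 40.2*0.786 = 31.5972

31.5972 V


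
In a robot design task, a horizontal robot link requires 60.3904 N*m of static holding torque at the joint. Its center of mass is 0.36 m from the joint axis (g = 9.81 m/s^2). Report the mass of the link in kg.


m = tau / (g*L) = 60.3904 / (9.81 * 0.36) = 17.1000

17.1000 kg


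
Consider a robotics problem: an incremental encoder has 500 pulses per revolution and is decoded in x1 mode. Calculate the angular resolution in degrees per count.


resolution = 360 / (PPR * 1) = 360 / 500 = 0.7200

0.7200 degrees


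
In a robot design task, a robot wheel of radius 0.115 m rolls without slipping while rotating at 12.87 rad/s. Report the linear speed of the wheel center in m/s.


v = omega * r = 12.87 * 0.115 = 1.4800

1.4800 m/s


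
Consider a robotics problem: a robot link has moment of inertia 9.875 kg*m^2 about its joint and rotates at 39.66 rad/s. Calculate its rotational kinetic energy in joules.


KE = (1/2)*I*omega^2 = 0.5*9.875*39.66^2 = 7766.2708

7766.2708 J


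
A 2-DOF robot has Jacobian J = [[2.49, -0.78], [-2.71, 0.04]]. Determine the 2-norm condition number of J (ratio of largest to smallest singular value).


JJ^T eigenvalues: trace(JJ^T) = 14.1542, det(JJ^T) = det(J)^2 = 4.05700164
s_max^2 = (14.1542 + sqrt(184.11337108))/2 = 13.86151912
s_min^2 = (14.1542 - sqrt(184.11337108))/2 = 0.29268088
kappa = s_max/s_min = sqrt(13.86151912/0.29268088) = 6.8819

6.8819


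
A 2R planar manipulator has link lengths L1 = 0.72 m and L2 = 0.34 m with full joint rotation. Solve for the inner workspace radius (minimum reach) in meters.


r_min = |L1 - L2| = |0.72 - 0.34| = 0.3800

0.3800 m


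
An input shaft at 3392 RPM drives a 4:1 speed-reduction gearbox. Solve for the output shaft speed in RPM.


omega_out = omega_in / N = 3392 / 4 = 848.0000

848.0000 RPM


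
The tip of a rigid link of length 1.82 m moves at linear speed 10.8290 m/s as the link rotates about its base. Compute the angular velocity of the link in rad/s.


omega = v / L = 10.8290 / 1.82 = 5.9500

5.9500 rad/s


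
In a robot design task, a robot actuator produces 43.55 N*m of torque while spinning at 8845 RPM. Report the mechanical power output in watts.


omega = 8845 * 2*pi/60 = 926.246234 rad/s
P = tau * omega = 43.55 * 926.246234 = 40338.0235

40338.0235 W


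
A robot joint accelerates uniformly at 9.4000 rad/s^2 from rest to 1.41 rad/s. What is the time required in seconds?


t = delta_omega / alpha = 1.41 / 9.4000 = 0.1500

0.1500 s


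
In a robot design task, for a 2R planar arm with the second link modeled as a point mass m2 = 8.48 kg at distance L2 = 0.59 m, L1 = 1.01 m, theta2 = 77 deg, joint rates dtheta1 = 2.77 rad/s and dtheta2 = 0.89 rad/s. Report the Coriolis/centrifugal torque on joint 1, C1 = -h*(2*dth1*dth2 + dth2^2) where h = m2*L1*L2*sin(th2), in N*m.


h = m2*L1*L2*sin(th2) = 8.48*1.01*0.59*sin(77 deg) = 4.923718
C1 = -h*(2*2.77*0.89 + 0.89^2) = -4.923718*5.7227 = -28.1770

-28.1770 N*m


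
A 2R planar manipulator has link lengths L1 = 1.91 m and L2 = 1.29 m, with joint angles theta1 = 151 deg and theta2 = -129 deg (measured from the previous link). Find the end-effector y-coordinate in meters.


y = L1*sin(th1) + L2*sin(th1+th2) = 1.91*sin(151 deg) + 1.29*sin(22 deg) = 1.4092

1.4092 m


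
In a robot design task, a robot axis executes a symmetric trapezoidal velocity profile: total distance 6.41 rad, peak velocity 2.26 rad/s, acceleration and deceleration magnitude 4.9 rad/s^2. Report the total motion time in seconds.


t_acc = v/a = 2.26/4.9 = 0.461224 s
d_acc = v^2/(2a) = 0.521184 rad (each ramp)
d_cruise = 6.41 - 2*0.521184 = 5.367632 rad
t_cruise = 5.367632/2.26 = 2.375058 s
t_total = 2*0.461224 + 2.375058 = 3.2975

3.2975 s


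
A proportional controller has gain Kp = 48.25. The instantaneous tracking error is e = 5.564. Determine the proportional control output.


u_P = Kp * e = 48.25 * 5.564 = 268.4630

268.4630


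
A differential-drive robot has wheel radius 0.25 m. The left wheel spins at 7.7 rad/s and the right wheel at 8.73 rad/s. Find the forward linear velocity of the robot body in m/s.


v = r*(wR + wL)/2 = 0.25*(8.73 + 7.7)/2 = 2.0537

2.0537 m/s


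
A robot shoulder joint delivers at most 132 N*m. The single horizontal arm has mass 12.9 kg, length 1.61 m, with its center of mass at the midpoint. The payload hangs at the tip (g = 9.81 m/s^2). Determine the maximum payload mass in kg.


tau_arm = m_arm*g*(L/2) = 12.9*9.81*1.61/2 = 101.8719 N*m
tau_payload = tau_max - tau_arm = 132 - 101.8719 = 30.1281
m_payload = tau_payload / (g*L) = 30.1281 / (9.81*1.61) = 1.9076

1.9076 kg


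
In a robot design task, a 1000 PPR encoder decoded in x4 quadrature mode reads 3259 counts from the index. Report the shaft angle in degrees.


angle = counts * 360 / (PPR*4) = 3259 * 360 / 4000 = 293.3100

293.3100 degrees


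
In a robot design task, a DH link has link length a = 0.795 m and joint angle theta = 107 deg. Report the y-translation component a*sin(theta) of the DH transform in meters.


a*sin(theta) = 0.795*sin(107 deg) = 0.7603

0.7603 m


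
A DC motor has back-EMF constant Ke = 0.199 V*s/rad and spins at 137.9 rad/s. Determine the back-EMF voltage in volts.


V_emf = Ke * omega = 0.199*137.9 = 27.4421

27.4421 V


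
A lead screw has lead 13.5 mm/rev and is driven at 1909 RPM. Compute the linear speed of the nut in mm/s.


v = lead * (RPM/60) = 13.5*1909/60 = 429.5250

429.5250 mm/s


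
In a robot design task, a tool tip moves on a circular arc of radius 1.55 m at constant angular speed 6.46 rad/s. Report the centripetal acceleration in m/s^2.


a_c = omega^2 * r = 6.46^2 * 1.55 = 64.6840

64.6840 m/s^2


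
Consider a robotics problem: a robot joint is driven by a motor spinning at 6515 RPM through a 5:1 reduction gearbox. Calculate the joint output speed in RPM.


omega_joint = omega_motor / N = 6515 / 5 = 1303.0000

1303.0000 RPM


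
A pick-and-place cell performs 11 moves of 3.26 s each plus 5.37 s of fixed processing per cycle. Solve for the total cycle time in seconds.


T = 11*3.26 + 5.37 = 41.2300

41.2300 s
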